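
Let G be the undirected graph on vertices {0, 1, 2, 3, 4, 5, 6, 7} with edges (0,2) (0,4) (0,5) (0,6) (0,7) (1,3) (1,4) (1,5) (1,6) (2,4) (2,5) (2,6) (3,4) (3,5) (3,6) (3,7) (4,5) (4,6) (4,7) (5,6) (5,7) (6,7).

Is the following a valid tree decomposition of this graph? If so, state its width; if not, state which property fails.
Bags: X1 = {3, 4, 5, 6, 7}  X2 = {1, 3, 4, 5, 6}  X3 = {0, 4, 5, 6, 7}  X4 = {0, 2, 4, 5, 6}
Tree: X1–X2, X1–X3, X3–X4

Yes; width 4.

Checking the three conditions: (i) the bags cover all of {0, 1, 2, 3, 4, 5, 6, 7}; (ii) for each edge, some bag contains both endpoints; (iii) the bags containing any fixed vertex form a subtree. All hold, so the decomposition is valid with width 5 − 1 = 4.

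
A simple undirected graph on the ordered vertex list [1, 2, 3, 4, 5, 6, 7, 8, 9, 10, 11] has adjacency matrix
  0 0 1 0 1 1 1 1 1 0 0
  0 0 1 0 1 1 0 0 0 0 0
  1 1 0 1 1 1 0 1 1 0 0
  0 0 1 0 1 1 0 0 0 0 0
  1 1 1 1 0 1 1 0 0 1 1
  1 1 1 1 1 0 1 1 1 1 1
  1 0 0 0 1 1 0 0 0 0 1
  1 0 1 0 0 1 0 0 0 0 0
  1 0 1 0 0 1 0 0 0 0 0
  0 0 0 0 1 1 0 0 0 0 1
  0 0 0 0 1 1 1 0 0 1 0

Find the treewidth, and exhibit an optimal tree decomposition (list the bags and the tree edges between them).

Each bag holds 4 vertices, so the decomposition has width 3, which upper-bounds the treewidth. On the other hand G contains the 4-clique {1, 3, 6, 8}. A clique must lie in a single bag of any decomposition, so no decomposition can have width below 3. Therefore the treewidth is 3.

Treewidth 3.
Bags: B1 = {1, 3, 6, 9}  B2 = {1, 3, 5, 6}  B3 = {1, 5, 6, 7}  B4 = {2, 3, 5, 6}  B5 = {3, 4, 5, 6}  B6 = {5, 6, 7, 11}  B7 = {1, 3, 6, 8}  B8 = {5, 6, 10, 11}
Tree: B1–B2, B2–B3, B2–B4, B2–B5, B3–B6, B1–B7, B6–B8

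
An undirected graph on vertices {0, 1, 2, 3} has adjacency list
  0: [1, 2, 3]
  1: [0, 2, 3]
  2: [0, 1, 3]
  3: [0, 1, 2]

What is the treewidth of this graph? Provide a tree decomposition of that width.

Treewidth 3.
One optimal decomposition is:
Bags: B1 = {0, 1, 2, 3}
Tree: (single bag)

A single bag containing all 4 vertices is trivially a valid decomposition of width 3. For the lower bound, the 4 vertices {0, 1, 2, 3} are pairwise adjacent, and any tree decomposition puts a clique entirely inside one bag — forcing width ≥ 3. Therefore the treewidth is 3.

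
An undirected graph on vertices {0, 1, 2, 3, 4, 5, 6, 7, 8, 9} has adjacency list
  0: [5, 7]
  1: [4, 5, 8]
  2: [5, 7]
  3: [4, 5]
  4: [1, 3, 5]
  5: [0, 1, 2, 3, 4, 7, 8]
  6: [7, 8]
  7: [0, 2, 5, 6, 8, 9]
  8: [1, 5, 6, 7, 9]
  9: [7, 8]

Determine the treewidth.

2

A width-2 tree decomposition is:
Bags: B1 = {6, 7, 8}  B2 = {5, 7, 8}  B3 = {1, 5, 8}  B4 = {0, 5, 7}  B5 = {7, 8, 9}  B6 = {1, 4, 5}  B7 = {2, 5, 7}  B8 = {3, 4, 5}
Tree: B1–B2, B2–B3, B2–B4, B2–B5, B3–B6, B2–B7, B6–B8
Each bag holds 3 vertices, so the decomposition has width 2, which upper-bounds the treewidth. For the lower bound, the 3 vertices {7, 8, 9} are pairwise adjacent, and any tree decomposition puts a clique entirely inside one bag — forcing width ≥ 2. Therefore the treewidth is 2.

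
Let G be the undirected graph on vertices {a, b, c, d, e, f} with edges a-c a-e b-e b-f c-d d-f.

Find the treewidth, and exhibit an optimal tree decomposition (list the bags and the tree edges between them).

Treewidth 2.
Bags: B1 = {b, d, f}  B2 = {b, c, d}  B3 = {a, b, c}  B4 = {a, b, e}
Tree: B1–B2, B2–B3, B3–B4

The largest bag has 3 vertices, giving width 2; this decomposition certifies tw(G) ≤ 2. The edges b–f–d–c–a–e–b form a cycle, so G is not a tree and its treewidth is at least 2. Combining the bounds, tw(G) = 2.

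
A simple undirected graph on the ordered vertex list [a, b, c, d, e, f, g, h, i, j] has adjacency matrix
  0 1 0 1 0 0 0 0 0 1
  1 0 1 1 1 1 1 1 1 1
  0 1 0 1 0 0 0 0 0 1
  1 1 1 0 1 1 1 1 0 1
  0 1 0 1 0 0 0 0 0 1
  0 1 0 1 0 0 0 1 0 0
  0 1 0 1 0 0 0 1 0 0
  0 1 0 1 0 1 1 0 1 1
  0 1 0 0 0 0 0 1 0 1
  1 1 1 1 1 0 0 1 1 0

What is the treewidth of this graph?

3

A width-3 tree decomposition is:
Bags: B1 = {b, d, h, j}  B2 = {b, d, g, h}  B3 = {b, d, e, j}  B4 = {b, h, i, j}  B5 = {a, b, d, j}  B6 = {b, c, d, j}  B7 = {b, d, f, h}
Tree: B1–B2, B1–B3, B1–B4, B1–B5, B5–B6, B1–B7
Every bag has size at most 4, so the width is 4 − 1 = 3 and tw(G) ≤ 3. For the lower bound, the 4 vertices {b, d, g, h} are pairwise adjacent, and any tree decomposition puts a clique entirely inside one bag — forcing width ≥ 3. Hence tw(G) = 3 exactly.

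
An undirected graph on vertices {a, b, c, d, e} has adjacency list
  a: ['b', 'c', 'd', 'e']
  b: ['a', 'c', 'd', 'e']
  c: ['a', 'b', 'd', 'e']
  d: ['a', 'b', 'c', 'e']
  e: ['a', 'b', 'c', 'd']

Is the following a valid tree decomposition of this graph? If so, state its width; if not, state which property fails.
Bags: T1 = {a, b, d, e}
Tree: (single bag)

No — vertex c appears in no bag.

A tree decomposition must satisfy three properties: every vertex lies in some bag; for every edge, both endpoints lie together in some bag; and for every vertex, the bags containing it form a connected subtree. Here vertex c appears in no bag, so the decomposition is invalid.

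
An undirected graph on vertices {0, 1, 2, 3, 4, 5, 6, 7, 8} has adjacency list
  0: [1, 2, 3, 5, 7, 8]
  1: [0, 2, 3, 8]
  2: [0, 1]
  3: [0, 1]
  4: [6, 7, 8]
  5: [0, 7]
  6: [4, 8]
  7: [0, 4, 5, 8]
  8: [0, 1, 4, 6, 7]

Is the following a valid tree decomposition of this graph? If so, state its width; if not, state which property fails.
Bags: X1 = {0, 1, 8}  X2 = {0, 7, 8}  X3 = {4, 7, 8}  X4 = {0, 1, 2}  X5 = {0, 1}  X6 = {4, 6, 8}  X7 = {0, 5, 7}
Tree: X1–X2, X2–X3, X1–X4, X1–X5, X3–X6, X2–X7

A tree decomposition must satisfy three properties: every vertex lies in some bag; for every edge, both endpoints lie together in some bag; and for every vertex, the bags containing it form a connected subtree. Here vertex 3 appears in no bag, so the decomposition is invalid.

No — vertex 3 appears in no bag.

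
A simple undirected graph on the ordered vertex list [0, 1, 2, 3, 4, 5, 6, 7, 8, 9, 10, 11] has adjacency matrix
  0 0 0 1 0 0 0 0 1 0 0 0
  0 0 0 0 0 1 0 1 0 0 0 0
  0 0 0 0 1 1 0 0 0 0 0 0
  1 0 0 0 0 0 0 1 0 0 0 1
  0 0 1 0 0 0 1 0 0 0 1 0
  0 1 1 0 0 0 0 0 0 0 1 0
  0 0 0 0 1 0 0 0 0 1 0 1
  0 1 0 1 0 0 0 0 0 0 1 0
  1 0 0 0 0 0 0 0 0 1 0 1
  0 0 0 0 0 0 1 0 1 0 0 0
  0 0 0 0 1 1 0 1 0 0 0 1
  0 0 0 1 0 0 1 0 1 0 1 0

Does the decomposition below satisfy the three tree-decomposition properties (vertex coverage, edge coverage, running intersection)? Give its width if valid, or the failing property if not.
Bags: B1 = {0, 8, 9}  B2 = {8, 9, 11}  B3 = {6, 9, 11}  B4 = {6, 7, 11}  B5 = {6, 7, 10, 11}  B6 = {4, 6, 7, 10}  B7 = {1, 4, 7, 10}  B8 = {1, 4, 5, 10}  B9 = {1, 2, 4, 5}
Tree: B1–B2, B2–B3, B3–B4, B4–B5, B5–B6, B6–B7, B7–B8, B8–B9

A tree decomposition must satisfy three properties: every vertex lies in some bag; for every edge, both endpoints lie together in some bag; and for every vertex, the bags containing it form a connected subtree. Here vertex 3 appears in no bag, so the decomposition is invalid.

No — vertex 3 appears in no bag.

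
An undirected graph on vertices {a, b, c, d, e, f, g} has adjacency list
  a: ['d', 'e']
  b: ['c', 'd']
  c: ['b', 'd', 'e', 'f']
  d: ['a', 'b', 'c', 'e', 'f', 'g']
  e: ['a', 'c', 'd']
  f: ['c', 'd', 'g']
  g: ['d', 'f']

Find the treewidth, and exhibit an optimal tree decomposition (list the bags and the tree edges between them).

Treewidth 2.
Bags: B1 = {b, c, d}  B2 = {c, d, f}  B3 = {c, d, e}  B4 = {a, d, e}  B5 = {d, f, g}
Tree: B1–B2, B2–B3, B3–B4, B2–B5

Each bag holds 3 vertices, so the decomposition has width 2, which upper-bounds the treewidth. Conversely, {d, f, g} is a clique of size 3, and the vertices of any clique must share a bag in every tree decomposition; so some bag has ≥ 3 vertices and tw(G) ≥ 2. Therefore the treewidth is 2.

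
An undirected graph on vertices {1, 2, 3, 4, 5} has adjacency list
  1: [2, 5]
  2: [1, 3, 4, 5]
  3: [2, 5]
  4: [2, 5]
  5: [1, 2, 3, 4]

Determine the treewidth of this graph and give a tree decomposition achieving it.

The largest bag has 3 vertices, giving width 2; this decomposition certifies tw(G) ≤ 2. Conversely, {1, 2, 5} is a clique of size 3, and the vertices of any clique must share a bag in every tree decomposition; so some bag has ≥ 3 vertices and tw(G) ≥ 2. The upper and lower bounds meet at 2, so that is the treewidth.

Treewidth 2.
One optimal decomposition is:
Bags: B1 = {2, 4, 5}  B2 = {1, 2, 5}  B3 = {2, 3, 5}
Tree: B1–B2, B2–B3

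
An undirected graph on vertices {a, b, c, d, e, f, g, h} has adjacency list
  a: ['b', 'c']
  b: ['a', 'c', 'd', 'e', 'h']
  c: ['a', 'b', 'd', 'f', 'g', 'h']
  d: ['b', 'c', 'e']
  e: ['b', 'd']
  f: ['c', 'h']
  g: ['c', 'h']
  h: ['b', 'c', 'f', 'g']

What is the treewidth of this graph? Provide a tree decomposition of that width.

Each bag holds 3 vertices, so the decomposition has width 2, which upper-bounds the treewidth. For the lower bound, the 3 vertices {b, d, e} are pairwise adjacent, and any tree decomposition puts a clique entirely inside one bag — forcing width ≥ 2. The upper and lower bounds meet at 2, so that is the treewidth.

Treewidth 2.
One optimal decomposition is:
Bags: B1 = {b, c, d}  B2 = {b, d, e}  B3 = {b, c, h}  B4 = {c, f, h}  B5 = {a, b, c}  B6 = {c, g, h}
Tree: B1–B2, B1–B3, B3–B4, B1–B5, B4–B6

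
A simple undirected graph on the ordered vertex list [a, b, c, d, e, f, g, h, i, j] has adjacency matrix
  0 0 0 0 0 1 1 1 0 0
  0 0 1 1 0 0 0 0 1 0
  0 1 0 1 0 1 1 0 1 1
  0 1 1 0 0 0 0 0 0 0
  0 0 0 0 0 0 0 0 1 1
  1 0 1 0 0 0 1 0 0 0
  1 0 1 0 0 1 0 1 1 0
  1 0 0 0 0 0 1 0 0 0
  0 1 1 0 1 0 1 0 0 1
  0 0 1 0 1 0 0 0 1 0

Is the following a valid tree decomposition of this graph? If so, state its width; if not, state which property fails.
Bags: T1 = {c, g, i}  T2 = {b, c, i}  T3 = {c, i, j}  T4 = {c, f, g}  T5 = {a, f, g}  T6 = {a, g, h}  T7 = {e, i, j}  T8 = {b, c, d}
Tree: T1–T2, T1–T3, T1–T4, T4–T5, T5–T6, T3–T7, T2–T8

Yes; width 2.

Vertex coverage: the bags together contain {a, b, c, d, e, f, g, h, i, j}, the full vertex set. Edge coverage: each edge of G has both endpoints in at least one bag. Running intersection: for every vertex, the bags containing it form a connected subtree. All three properties hold, so this is a valid tree decomposition of width max|bag| − 1 = 2, and hence tw(G) ≤ 2.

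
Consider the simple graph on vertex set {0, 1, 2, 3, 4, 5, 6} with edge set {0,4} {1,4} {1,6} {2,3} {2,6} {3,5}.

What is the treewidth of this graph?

A width-1 tree decomposition is:
Bags: B1 = {3, 5}  B2 = {2, 3}  B3 = {2, 6}  B4 = {1, 6}  B5 = {1, 4}  B6 = {0, 4}
Tree: B1–B2, B2–B3, B3–B4, B4–B5, B5–B6
Each bag holds 2 vertices, so the decomposition has width 1, which upper-bounds the treewidth. Since G has at least one edge (e.g. 5–3), it is not an edgeless graph, so tw(G) ≥ 1. The upper and lower bounds meet at 1, so that is the treewidth.

1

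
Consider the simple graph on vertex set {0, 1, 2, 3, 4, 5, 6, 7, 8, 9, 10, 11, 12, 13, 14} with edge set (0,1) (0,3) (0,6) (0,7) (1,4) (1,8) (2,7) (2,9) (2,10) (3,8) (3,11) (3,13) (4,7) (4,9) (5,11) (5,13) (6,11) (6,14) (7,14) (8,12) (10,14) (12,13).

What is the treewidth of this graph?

A width-3 tree decomposition is:
Bags: B1 = {5, 8, 12, 13}  B2 = {3, 5, 8, 13}  B3 = {3, 5, 8, 11}  B4 = {1, 3, 8, 11}  B5 = {0, 1, 3, 11}  B6 = {0, 1, 6, 11}  B7 = {0, 1, 4, 6}  B8 = {0, 4, 6, 7}  B9 = {4, 6, 7, 14}  B10 = {4, 7, 9, 14}  B11 = {2, 7, 9, 14}  B12 = {2, 9, 10, 14}
Tree: B1–B2, B2–B3, B3–B4, B4–B5, B5–B6, B6–B7, B7–B8, B8–B9, B9–B10, B10–B11, B11–B12
Each bag holds 4 vertices, so the decomposition has width 3, which upper-bounds the treewidth. For the lower bound: the 4 vertex sets {5,12,13}, {8}, {3}, {0,1,6,11} are disjoint, each induces a connected subgraph, and every pair is joined by at least one edge of G. Contracting each set to a single vertex therefore yields K_{4} as a minor, and since treewidth is minor-monotone, tw(G) ≥ tw(K_{4}) = 3. Combining the bounds, tw(G) = 3.

3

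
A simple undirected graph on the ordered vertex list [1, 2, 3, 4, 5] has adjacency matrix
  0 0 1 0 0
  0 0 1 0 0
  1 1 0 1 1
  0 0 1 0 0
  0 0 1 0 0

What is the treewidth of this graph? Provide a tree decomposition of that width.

The largest bag has 2 vertices, giving width 1; this decomposition certifies tw(G) ≤ 1. Any graph with an edge has treewidth ≥ 1, and G has the edge 2–3. Combining the bounds, tw(G) = 1.

Treewidth 1.
One such decomposition:
Bags: B1 = {2, 3}  B2 = {1, 3}  B3 = {3, 5}  B4 = {3, 4}
Tree: B1–B2, B1–B3, B3–B4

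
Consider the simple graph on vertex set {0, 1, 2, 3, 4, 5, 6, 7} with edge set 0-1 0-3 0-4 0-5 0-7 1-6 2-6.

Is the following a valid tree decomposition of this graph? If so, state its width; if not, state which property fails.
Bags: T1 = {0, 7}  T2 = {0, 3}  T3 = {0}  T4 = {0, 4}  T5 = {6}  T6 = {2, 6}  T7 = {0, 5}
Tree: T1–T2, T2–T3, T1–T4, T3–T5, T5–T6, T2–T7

No — vertex 1 appears in no bag.

A tree decomposition must satisfy three properties: every vertex lies in some bag; for every edge, both endpoints lie together in some bag; and for every vertex, the bags containing it form a connected subtree. Here vertex 1 appears in no bag, so the decomposition is invalid.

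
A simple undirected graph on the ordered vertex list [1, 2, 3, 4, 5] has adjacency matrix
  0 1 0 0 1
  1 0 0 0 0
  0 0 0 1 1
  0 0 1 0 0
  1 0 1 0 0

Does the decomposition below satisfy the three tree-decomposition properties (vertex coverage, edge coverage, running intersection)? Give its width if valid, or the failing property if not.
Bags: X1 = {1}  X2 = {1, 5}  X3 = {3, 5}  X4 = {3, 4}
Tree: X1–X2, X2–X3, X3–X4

No — vertex 2 appears in no bag.

A tree decomposition must satisfy three properties: every vertex lies in some bag; for every edge, both endpoints lie together in some bag; and for every vertex, the bags containing it form a connected subtree. Here vertex 2 appears in no bag, so the decomposition is invalid.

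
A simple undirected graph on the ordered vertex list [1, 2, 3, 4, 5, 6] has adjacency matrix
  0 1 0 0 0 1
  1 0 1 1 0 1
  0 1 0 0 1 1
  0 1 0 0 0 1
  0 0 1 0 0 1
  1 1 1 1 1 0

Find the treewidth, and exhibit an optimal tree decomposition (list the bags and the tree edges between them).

Treewidth 2.
One such decomposition:
Bags: B1 = {2, 4, 6}  B2 = {1, 2, 6}  B3 = {2, 3, 6}  B4 = {3, 5, 6}
Tree: B1–B2, B2–B3, B3–B4

Every bag has size at most 3, so the width is 3 − 1 = 2 and tw(G) ≤ 2. On the other hand G contains the 3-clique {1, 2, 6}. A clique must lie in a single bag of any decomposition, so no decomposition can have width below 2. The upper and lower bounds meet at 2, so that is the treewidth.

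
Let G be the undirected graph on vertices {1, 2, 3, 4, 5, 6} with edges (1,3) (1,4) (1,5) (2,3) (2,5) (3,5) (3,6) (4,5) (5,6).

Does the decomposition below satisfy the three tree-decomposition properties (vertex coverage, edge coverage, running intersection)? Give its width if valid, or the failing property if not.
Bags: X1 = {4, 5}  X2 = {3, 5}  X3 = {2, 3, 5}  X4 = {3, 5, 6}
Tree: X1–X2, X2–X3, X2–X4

A tree decomposition must satisfy three properties: every vertex lies in some bag; for every edge, both endpoints lie together in some bag; and for every vertex, the bags containing it form a connected subtree. Here vertex 1 appears in no bag, so the decomposition is invalid.

No — vertex 1 appears in no bag.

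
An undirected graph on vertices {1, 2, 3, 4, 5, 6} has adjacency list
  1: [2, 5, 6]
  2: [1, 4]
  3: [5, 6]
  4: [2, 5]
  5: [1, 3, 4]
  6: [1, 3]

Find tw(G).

A width-2 tree decomposition is:
Bags: B1 = {2, 4, 5}  B2 = {1, 2, 5}  B3 = {1, 3, 5}  B4 = {1, 3, 6}
Tree: B1–B2, B2–B3, B3–B4
Each bag holds 3 vertices, so the decomposition has width 2, which upper-bounds the treewidth. For the lower bound, G contains the cycle 4–2–1–5–4, so G is not a forest; only forests have treewidth ≤ 1, hence tw(G) ≥ 2. Therefore the treewidth is 2.

2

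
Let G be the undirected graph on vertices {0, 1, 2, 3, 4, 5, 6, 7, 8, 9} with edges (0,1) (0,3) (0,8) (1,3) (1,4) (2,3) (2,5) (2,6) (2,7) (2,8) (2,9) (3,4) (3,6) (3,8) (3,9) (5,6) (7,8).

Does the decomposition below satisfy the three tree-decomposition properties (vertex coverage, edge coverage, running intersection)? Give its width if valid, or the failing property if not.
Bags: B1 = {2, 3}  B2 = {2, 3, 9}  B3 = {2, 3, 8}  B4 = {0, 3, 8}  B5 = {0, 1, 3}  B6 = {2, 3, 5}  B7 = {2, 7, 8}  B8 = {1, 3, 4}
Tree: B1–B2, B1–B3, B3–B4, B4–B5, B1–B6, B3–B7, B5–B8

A tree decomposition must satisfy three properties: every vertex lies in some bag; for every edge, both endpoints lie together in some bag; and for every vertex, the bags containing it form a connected subtree. Here vertex 6 appears in no bag, so the decomposition is invalid.

No — vertex 6 appears in no bag.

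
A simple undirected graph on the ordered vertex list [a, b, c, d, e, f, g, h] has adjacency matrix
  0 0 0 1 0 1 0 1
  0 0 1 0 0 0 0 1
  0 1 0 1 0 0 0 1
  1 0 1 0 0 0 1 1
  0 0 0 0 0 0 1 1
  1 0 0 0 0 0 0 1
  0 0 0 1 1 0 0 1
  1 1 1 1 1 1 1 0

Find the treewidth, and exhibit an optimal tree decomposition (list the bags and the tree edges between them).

The largest bag has 3 vertices, giving width 2; this decomposition certifies tw(G) ≤ 2. Conversely, {d, g, h} is a clique of size 3, and the vertices of any clique must share a bag in every tree decomposition; so some bag has ≥ 3 vertices and tw(G) ≥ 2. Therefore the treewidth is 2.

Treewidth 2.
One optimal decomposition is:
Bags: B1 = {c, d, h}  B2 = {d, g, h}  B3 = {a, d, h}  B4 = {b, c, h}  B5 = {e, g, h}  B6 = {a, f, h}
Tree: B1–B2, B2–B3, B1–B4, B2–B5, B3–B6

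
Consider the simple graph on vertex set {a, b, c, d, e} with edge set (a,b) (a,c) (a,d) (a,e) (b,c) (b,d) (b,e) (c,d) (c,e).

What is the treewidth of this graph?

3

A width-3 tree decomposition is:
Bags: B1 = {a, b, c, e}  B2 = {a, b, c, d}
Tree: B1–B2
Every bag has size at most 4, so the width is 4 − 1 = 3 and tw(G) ≤ 3. Conversely, {a, b, c, d} is a clique of size 4, and the vertices of any clique must share a bag in every tree decomposition; so some bag has ≥ 4 vertices and tw(G) ≥ 3. Hence tw(G) = 3 exactly.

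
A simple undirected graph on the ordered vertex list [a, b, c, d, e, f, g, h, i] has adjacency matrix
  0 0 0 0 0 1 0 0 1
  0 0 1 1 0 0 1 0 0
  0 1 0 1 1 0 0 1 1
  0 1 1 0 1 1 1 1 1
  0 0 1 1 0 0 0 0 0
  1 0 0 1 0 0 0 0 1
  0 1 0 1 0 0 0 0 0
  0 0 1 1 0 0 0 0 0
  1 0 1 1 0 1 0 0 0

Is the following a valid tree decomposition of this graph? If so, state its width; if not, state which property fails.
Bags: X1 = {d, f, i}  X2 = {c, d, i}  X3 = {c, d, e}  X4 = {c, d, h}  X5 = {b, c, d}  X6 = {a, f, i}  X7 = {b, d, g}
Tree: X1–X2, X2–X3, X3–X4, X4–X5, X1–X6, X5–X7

Checking the three conditions: (i) the bags cover all of {a, b, c, d, e, f, g, h, i}; (ii) for each edge, some bag contains both endpoints; (iii) the bags containing any fixed vertex form a subtree. All hold, so the decomposition is valid with width 3 − 1 = 2.

Yes; width 2.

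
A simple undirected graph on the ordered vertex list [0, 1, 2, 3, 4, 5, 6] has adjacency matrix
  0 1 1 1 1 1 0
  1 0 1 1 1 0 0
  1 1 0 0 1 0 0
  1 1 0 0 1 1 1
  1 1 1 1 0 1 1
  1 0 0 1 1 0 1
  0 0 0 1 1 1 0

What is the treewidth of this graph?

3

A width-3 tree decomposition is:
Bags: B1 = {0, 3, 4, 5}  B2 = {3, 4, 5, 6}  B3 = {0, 1, 3, 4}  B4 = {0, 1, 2, 4}
Tree: B1–B2, B1–B3, B3–B4
Each bag holds 4 vertices, so the decomposition has width 3, which upper-bounds the treewidth. Conversely, {0, 1, 2, 4} is a clique of size 4, and the vertices of any clique must share a bag in every tree decomposition; so some bag has ≥ 4 vertices and tw(G) ≥ 3. Combining the bounds, tw(G) = 3.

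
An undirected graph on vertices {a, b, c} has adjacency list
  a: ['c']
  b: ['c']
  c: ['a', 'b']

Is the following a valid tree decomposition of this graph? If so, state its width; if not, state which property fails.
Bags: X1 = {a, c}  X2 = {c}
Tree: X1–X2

A tree decomposition must satisfy three properties: every vertex lies in some bag; for every edge, both endpoints lie together in some bag; and for every vertex, the bags containing it form a connected subtree. Here vertex b appears in no bag, so the decomposition is invalid.

No — vertex b appears in no bag.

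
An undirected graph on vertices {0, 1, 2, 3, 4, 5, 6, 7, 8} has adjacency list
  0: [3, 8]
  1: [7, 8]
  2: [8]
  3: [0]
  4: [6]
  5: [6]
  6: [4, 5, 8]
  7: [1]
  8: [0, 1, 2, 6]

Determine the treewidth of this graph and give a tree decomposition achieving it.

Each bag holds 2 vertices, so the decomposition has width 1, which upper-bounds the treewidth. Any graph with an edge has treewidth ≥ 1, and G has the edge 2–8. Therefore the treewidth is 1.

Treewidth 1.
One optimal decomposition is:
Bags: B1 = {2, 8}  B2 = {0, 8}  B3 = {0, 3}  B4 = {1, 8}  B5 = {6, 8}  B6 = {4, 6}  B7 = {1, 7}  B8 = {5, 6}
Tree: B1–B2, B2–B3, B1–B4, B4–B5, B5–B6, B4–B7, B5–B8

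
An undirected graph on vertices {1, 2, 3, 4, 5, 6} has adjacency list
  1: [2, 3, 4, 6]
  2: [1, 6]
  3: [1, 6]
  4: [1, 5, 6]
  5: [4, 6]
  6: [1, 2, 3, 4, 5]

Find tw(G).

2

A width-2 tree decomposition is:
Bags: B1 = {4, 5, 6}  B2 = {1, 4, 6}  B3 = {1, 2, 6}  B4 = {1, 3, 6}
Tree: B1–B2, B2–B3, B3–B4
Every bag has size at most 3, so the width is 3 − 1 = 2 and tw(G) ≤ 2. Conversely, {1, 2, 6} is a clique of size 3, and the vertices of any clique must share a bag in every tree decomposition; so some bag has ≥ 3 vertices and tw(G) ≥ 2. Combining the bounds, tw(G) = 2.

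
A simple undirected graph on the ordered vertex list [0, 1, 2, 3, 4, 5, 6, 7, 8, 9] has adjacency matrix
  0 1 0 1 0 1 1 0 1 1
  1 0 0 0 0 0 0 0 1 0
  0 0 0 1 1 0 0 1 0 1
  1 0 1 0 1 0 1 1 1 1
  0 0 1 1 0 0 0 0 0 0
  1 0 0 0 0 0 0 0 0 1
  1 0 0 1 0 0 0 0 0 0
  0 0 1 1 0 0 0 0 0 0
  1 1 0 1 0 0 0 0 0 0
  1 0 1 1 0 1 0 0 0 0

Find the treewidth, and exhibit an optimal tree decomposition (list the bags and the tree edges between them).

Each bag holds 3 vertices, so the decomposition has width 2, which upper-bounds the treewidth. For the lower bound, the 3 vertices {0, 1, 8} are pairwise adjacent, and any tree decomposition puts a clique entirely inside one bag — forcing width ≥ 2. Therefore the treewidth is 2.

Treewidth 2.
Bags: B1 = {0, 3, 9}  B2 = {2, 3, 9}  B3 = {0, 3, 6}  B4 = {0, 3, 8}  B5 = {0, 5, 9}  B6 = {2, 3, 4}  B7 = {2, 3, 7}  B8 = {0, 1, 8}
Tree: B1–B2, B1–B3, B3–B4, B1–B5, B2–B6, B6–B7, B4–B8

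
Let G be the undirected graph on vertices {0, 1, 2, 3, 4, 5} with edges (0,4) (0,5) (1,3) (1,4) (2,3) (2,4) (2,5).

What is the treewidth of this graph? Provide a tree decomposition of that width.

Every bag has size at most 3, so the width is 3 − 1 = 2 and tw(G) ≤ 2. For the lower bound, G contains the cycle 0–5–2–4–0, so G is not a forest; only forests have treewidth ≤ 1, hence tw(G) ≥ 2. The upper and lower bounds meet at 2, so that is the treewidth.

Treewidth 2.
One optimal decomposition is:
Bags: B1 = {0, 4, 5}  B2 = {2, 4, 5}  B3 = {1, 2, 4}  B4 = {1, 2, 3}
Tree: B1–B2, B2–B3, B3–B4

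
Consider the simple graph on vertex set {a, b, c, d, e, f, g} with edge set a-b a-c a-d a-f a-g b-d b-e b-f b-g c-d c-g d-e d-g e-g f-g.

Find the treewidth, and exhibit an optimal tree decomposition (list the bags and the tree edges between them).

Treewidth 3.
One optimal decomposition is:
Bags: B1 = {a, b, d, g}  B2 = {b, d, e, g}  B3 = {a, b, f, g}  B4 = {a, c, d, g}
Tree: B1–B2, B1–B3, B1–B4

Every bag has size at most 4, so the width is 4 − 1 = 3 and tw(G) ≤ 3. For the lower bound, the 4 vertices {b, d, e, g} are pairwise adjacent, and any tree decomposition puts a clique entirely inside one bag — forcing width ≥ 3. Combining the bounds, tw(G) = 3.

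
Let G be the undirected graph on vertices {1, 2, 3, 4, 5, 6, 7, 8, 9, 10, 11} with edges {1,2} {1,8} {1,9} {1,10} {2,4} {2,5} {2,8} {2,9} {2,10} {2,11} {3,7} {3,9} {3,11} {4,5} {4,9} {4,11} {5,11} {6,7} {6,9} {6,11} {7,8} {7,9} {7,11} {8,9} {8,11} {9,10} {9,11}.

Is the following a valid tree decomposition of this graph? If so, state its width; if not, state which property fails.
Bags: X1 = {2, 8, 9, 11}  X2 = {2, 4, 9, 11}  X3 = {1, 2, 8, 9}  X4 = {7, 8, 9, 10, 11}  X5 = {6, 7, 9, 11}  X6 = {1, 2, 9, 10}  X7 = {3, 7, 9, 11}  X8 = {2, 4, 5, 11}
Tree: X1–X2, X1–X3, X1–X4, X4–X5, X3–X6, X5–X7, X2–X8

A tree decomposition must satisfy three properties: every vertex lies in some bag; for every edge, both endpoints lie together in some bag; and for every vertex, the bags containing it form a connected subtree. Here bags containing vertex 10 are not connected in the tree, so the decomposition is invalid.

No — bags containing vertex 10 are not connected in the tree.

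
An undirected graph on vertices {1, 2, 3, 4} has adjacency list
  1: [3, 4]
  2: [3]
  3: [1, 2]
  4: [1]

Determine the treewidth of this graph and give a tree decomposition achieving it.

The largest bag has 2 vertices, giving width 1; this decomposition certifies tw(G) ≤ 1. G has an edge, so its treewidth is at least 1. The upper and lower bounds meet at 1, so that is the treewidth.

Treewidth 1.
One such decomposition:
Bags: B1 = {1, 4}  B2 = {1, 3}  B3 = {2, 3}
Tree: B1–B2, B2–B3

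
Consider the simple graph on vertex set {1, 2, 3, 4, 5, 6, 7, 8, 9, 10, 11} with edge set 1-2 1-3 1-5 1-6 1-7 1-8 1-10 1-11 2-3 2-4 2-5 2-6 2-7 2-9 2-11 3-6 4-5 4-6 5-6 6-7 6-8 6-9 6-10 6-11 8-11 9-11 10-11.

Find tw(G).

A width-3 tree decomposition is:
Bags: B1 = {2, 4, 5, 6}  B2 = {1, 2, 5, 6}  B3 = {1, 2, 6, 11}  B4 = {1, 2, 6, 7}  B5 = {1, 2, 3, 6}  B6 = {2, 6, 9, 11}  B7 = {1, 6, 8, 11}  B8 = {1, 6, 10, 11}
Tree: B1–B2, B2–B3, B3–B4, B2–B5, B3–B6, B3–B7, B3–B8
Every bag has size at most 4, so the width is 4 − 1 = 3 and tw(G) ≤ 3. For the lower bound, the 4 vertices {1, 6, 8, 11} are pairwise adjacent, and any tree decomposition puts a clique entirely inside one bag — forcing width ≥ 3. Therefore the treewidth is 3.

3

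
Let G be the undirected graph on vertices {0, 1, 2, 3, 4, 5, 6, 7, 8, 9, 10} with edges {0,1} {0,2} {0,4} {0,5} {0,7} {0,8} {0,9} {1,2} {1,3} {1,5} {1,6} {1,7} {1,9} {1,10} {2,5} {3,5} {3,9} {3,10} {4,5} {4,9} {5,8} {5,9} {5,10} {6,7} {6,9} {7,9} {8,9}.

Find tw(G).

3

A width-3 tree decomposition is:
Bags: B1 = {0, 1, 5, 9}  B2 = {0, 1, 2, 5}  B3 = {1, 3, 5, 9}  B4 = {0, 5, 8, 9}  B5 = {0, 1, 7, 9}  B6 = {1, 3, 5, 10}  B7 = {1, 6, 7, 9}  B8 = {0, 4, 5, 9}
Tree: B1–B2, B1–B3, B1–B4, B1–B5, B3–B6, B5–B7, B1–B8
Each bag holds 4 vertices, so the decomposition has width 3, which upper-bounds the treewidth. Conversely, {0, 5, 8, 9} is a clique of size 4, and the vertices of any clique must share a bag in every tree decomposition; so some bag has ≥ 4 vertices and tw(G) ≥ 3. Combining the bounds, tw(G) = 3.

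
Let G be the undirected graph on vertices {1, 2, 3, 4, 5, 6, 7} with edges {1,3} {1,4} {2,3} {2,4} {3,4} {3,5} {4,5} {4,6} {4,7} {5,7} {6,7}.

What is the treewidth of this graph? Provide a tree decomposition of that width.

The largest bag has 3 vertices, giving width 2; this decomposition certifies tw(G) ≤ 2. For the lower bound, the 3 vertices {1, 3, 4} are pairwise adjacent, and any tree decomposition puts a clique entirely inside one bag — forcing width ≥ 2. Hence tw(G) = 2 exactly.

Treewidth 2.
One optimal decomposition is:
Bags: B1 = {3, 4, 5}  B2 = {4, 5, 7}  B3 = {1, 3, 4}  B4 = {4, 6, 7}  B5 = {2, 3, 4}
Tree: B1–B2, B1–B3, B2–B4, B1–B5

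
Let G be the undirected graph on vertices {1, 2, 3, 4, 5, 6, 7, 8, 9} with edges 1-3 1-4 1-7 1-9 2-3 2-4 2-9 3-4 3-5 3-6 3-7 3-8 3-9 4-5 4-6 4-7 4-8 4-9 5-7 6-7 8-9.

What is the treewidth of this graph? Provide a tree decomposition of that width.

Treewidth 3.
Bags: B1 = {3, 4, 5, 7}  B2 = {3, 4, 6, 7}  B3 = {1, 3, 4, 7}  B4 = {1, 3, 4, 9}  B5 = {2, 3, 4, 9}  B6 = {3, 4, 8, 9}
Tree: B1–B2, B1–B3, B3–B4, B4–B5, B4–B6

Each bag holds 4 vertices, so the decomposition has width 3, which upper-bounds the treewidth. For the lower bound, the 4 vertices {3, 4, 8, 9} are pairwise adjacent, and any tree decomposition puts a clique entirely inside one bag — forcing width ≥ 3. Hence tw(G) = 3 exactly.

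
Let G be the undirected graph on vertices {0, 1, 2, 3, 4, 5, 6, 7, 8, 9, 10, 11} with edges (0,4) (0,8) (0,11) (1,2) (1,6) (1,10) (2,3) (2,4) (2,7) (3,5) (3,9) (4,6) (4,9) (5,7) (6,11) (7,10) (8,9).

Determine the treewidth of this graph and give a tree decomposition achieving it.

The largest bag has 4 vertices, giving width 3; this decomposition certifies tw(G) ≤ 3. For the lower bound: the 4 vertex sets {5,7,10}, {1}, {2}, {3,4,6,9} are disjoint, each induces a connected subgraph, and every pair is joined by at least one edge of G. Contracting each set to a single vertex therefore yields K_{4} as a minor, and since treewidth is minor-monotone, tw(G) ≥ tw(K_{4}) = 3. Therefore the treewidth is 3.

Treewidth 3.
One such decomposition:
Bags: B1 = {1, 5, 7, 10}  B2 = {1, 2, 5, 7}  B3 = {1, 2, 3, 5}  B4 = {1, 2, 3, 6}  B5 = {2, 3, 4, 6}  B6 = {3, 4, 6, 9}  B7 = {4, 6, 9, 11}  B8 = {0, 4, 9, 11}  B9 = {0, 8, 9, 11}
Tree: B1–B2, B2–B3, B3–B4, B4–B5, B5–B6, B6–B7, B7–B8, B8–B9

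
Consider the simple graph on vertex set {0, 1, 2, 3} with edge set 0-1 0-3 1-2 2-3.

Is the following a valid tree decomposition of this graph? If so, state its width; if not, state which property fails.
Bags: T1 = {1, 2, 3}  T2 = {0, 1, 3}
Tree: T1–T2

Yes; width 2.

Every vertex of G appears in some bag (union = {0, 1, 2, 3}); every edge is covered by a bag; and for each vertex v the set of bags containing v is connected in the bag tree. The decomposition is therefore valid. The largest bag has 3 vertices, so the width is 2.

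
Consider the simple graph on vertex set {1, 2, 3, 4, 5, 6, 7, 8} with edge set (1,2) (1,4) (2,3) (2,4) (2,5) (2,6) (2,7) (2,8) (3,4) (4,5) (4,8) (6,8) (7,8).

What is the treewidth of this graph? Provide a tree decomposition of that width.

Each bag holds 3 vertices, so the decomposition has width 2, which upper-bounds the treewidth. Conversely, {2, 4, 8} is a clique of size 3, and the vertices of any clique must share a bag in every tree decomposition; so some bag has ≥ 3 vertices and tw(G) ≥ 2. Hence tw(G) = 2 exactly.

Treewidth 2.
One such decomposition:
Bags: B1 = {2, 4, 8}  B2 = {1, 2, 4}  B3 = {2, 6, 8}  B4 = {2, 7, 8}  B5 = {2, 3, 4}  B6 = {2, 4, 5}
Tree: B1–B2, B1–B3, B3–B4, B1–B5, B2–B6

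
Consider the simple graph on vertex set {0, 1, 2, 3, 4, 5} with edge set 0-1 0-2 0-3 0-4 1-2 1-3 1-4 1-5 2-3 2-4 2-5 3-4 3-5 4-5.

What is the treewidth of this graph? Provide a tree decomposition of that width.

Each bag holds 5 vertices, so the decomposition has width 4, which upper-bounds the treewidth. For the lower bound, the 5 vertices {0, 1, 2, 3, 4} are pairwise adjacent, and any tree decomposition puts a clique entirely inside one bag — forcing width ≥ 4. Hence tw(G) = 4 exactly.

Treewidth 4.
One optimal decomposition is:
Bags: B1 = {1, 2, 3, 4, 5}  B2 = {0, 1, 2, 3, 4}
Tree: B1–B2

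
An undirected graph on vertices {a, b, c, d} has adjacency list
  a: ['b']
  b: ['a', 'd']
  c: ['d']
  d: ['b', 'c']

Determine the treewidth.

1

A width-1 tree decomposition is:
Bags: B1 = {a, b}  B2 = {b, d}  B3 = {c, d}
Tree: B1–B2, B2–B3
Each bag holds 2 vertices, so the decomposition has width 1, which upper-bounds the treewidth. Any graph with an edge has treewidth ≥ 1, and G has the edge a–b. Therefore the treewidth is 1.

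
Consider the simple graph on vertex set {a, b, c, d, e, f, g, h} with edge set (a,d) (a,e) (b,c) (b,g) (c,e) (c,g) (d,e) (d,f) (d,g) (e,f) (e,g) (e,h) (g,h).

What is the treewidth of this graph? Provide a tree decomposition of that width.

Treewidth 2.
One such decomposition:
Bags: B1 = {d, e, g}  B2 = {a, d, e}  B3 = {c, e, g}  B4 = {d, e, f}  B5 = {e, g, h}  B6 = {b, c, g}
Tree: B1–B2, B1–B3, B2–B4, B1–B5, B3–B6

Every bag has size at most 3, so the width is 3 − 1 = 2 and tw(G) ≤ 2. On the other hand G contains the 3-clique {d, e, g}. A clique must lie in a single bag of any decomposition, so no decomposition can have width below 2. The upper and lower bounds meet at 2, so that is the treewidth.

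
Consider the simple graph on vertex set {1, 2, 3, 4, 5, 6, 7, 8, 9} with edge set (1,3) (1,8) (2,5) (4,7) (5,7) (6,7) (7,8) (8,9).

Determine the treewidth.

1

A width-1 tree decomposition is:
Bags: B1 = {7, 8}  B2 = {5, 7}  B3 = {1, 8}  B4 = {6, 7}  B5 = {1, 3}  B6 = {4, 7}  B7 = {8, 9}  B8 = {2, 5}
Tree: B1–B2, B1–B3, B2–B4, B3–B5, B1–B6, B3–B7, B2–B8
Each bag holds 2 vertices, so the decomposition has width 1, which upper-bounds the treewidth. Any graph with an edge has treewidth ≥ 1, and G has the edge 7–8. Hence tw(G) = 1 exactly.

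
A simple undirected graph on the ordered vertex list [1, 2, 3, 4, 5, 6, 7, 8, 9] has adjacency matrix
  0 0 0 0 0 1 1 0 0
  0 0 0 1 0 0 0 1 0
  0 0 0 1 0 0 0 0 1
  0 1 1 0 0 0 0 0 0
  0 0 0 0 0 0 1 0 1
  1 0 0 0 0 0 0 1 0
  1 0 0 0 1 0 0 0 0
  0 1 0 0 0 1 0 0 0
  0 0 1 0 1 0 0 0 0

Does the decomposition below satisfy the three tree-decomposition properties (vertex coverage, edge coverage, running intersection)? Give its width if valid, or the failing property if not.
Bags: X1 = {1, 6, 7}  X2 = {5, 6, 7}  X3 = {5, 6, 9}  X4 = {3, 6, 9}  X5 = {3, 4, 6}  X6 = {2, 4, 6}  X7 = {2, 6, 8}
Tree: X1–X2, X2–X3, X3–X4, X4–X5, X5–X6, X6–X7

Yes; width 2.

Every vertex of G appears in some bag (union = {1, 2, 3, 4, 5, 6, 7, 8, 9}); every edge is covered by a bag; and for each vertex v the set of bags containing v is connected in the bag tree. The decomposition is therefore valid. The largest bag has 3 vertices, so the width is 2.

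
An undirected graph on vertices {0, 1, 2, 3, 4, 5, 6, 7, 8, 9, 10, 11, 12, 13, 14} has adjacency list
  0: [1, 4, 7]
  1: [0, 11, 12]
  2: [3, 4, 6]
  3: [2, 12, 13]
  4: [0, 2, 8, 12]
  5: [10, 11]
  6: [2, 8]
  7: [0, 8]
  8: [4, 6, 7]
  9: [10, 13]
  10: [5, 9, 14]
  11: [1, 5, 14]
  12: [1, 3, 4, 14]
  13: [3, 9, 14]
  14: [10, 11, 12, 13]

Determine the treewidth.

A width-3 tree decomposition is:
Bags: B1 = {5, 9, 10, 13}  B2 = {5, 10, 13, 14}  B3 = {5, 11, 13, 14}  B4 = {3, 11, 13, 14}  B5 = {3, 11, 12, 14}  B6 = {1, 3, 11, 12}  B7 = {1, 2, 3, 12}  B8 = {1, 2, 4, 12}  B9 = {0, 1, 2, 4}  B10 = {0, 2, 4, 6}  B11 = {0, 4, 6, 8}  B12 = {0, 6, 7, 8}
Tree: B1–B2, B2–B3, B3–B4, B4–B5, B5–B6, B6–B7, B7–B8, B8–B9, B9–B10, B10–B11, B11–B12
Each bag holds 4 vertices, so the decomposition has width 3, which upper-bounds the treewidth. For the lower bound: the 4 vertex sets {5,9,10}, {13}, {14}, {1,3,11,12} are disjoint, each induces a connected subgraph, and every pair is joined by at least one edge of G. Contracting each set to a single vertex therefore yields K_{4} as a minor, and since treewidth is minor-monotone, tw(G) ≥ tw(K_{4}) = 3. The upper and lower bounds meet at 3, so that is the treewidth.

3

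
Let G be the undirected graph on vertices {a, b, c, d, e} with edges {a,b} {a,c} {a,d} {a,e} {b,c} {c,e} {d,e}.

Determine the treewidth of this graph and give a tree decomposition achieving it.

Treewidth 2.
One optimal decomposition is:
Bags: B1 = {a, c, e}  B2 = {a, b, c}  B3 = {a, d, e}
Tree: B1–B2, B1–B3

Every bag has size at most 3, so the width is 3 − 1 = 2 and tw(G) ≤ 2. On the other hand G contains the 3-clique {a, d, e}. A clique must lie in a single bag of any decomposition, so no decomposition can have width below 2. Hence tw(G) = 2 exactly.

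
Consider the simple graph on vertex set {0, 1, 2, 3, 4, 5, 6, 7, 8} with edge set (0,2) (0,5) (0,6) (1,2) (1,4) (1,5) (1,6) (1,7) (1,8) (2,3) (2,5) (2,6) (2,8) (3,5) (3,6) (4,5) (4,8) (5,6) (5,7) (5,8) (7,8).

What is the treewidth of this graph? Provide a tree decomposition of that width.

The largest bag has 4 vertices, giving width 3; this decomposition certifies tw(G) ≤ 3. Conversely, {0, 2, 5, 6} is a clique of size 4, and the vertices of any clique must share a bag in every tree decomposition; so some bag has ≥ 4 vertices and tw(G) ≥ 3. Therefore the treewidth is 3.

Treewidth 3.
One such decomposition:
Bags: B1 = {1, 2, 5, 6}  B2 = {1, 2, 5, 8}  B3 = {1, 4, 5, 8}  B4 = {1, 5, 7, 8}  B5 = {0, 2, 5, 6}  B6 = {2, 3, 5, 6}
Tree: B1–B2, B2–B3, B2–B4, B1–B5, B1–B6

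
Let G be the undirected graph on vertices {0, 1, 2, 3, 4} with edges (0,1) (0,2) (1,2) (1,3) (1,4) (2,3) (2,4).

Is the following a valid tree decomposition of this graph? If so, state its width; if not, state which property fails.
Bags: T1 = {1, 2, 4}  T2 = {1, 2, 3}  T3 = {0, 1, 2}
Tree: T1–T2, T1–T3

Checking the three conditions: (i) the bags cover all of {0, 1, 2, 3, 4}; (ii) for each edge, some bag contains both endpoints; (iii) the bags containing any fixed vertex form a subtree. All hold, so the decomposition is valid with width 3 − 1 = 2.

Yes; width 2.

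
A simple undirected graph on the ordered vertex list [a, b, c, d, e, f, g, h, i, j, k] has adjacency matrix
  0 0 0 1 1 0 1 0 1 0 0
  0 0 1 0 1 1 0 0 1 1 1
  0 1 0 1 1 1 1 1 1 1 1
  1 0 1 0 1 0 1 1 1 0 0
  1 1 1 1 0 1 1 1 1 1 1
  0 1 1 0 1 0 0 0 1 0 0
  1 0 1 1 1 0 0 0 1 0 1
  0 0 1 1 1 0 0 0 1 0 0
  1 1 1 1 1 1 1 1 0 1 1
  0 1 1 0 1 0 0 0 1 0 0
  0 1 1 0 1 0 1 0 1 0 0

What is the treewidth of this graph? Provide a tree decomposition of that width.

The largest bag has 5 vertices, giving width 4; this decomposition certifies tw(G) ≤ 4. For the lower bound, the 5 vertices {c, d, e, g, i} are pairwise adjacent, and any tree decomposition puts a clique entirely inside one bag — forcing width ≥ 4. The upper and lower bounds meet at 4, so that is the treewidth.

Treewidth 4.
Bags: B1 = {b, c, e, i, k}  B2 = {b, c, e, i, j}  B3 = {c, e, g, i, k}  B4 = {c, d, e, g, i}  B5 = {c, d, e, h, i}  B6 = {a, d, e, g, i}  B7 = {b, c, e, f, i}
Tree: B1–B2, B1–B3, B3–B4, B4–B5, B4–B6, B2–B7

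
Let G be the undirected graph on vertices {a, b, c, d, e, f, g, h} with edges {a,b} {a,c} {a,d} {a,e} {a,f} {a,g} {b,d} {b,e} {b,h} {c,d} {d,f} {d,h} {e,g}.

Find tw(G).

A width-2 tree decomposition is:
Bags: B1 = {a, b, d}  B2 = {a, b, e}  B3 = {a, d, f}  B4 = {a, e, g}  B5 = {b, d, h}  B6 = {a, c, d}
Tree: B1–B2, B1–B3, B2–B4, B1–B5, B1–B6
Every bag has size at most 3, so the width is 3 − 1 = 2 and tw(G) ≤ 2. Conversely, {b, d, h} is a clique of size 3, and the vertices of any clique must share a bag in every tree decomposition; so some bag has ≥ 3 vertices and tw(G) ≥ 2. Hence tw(G) = 2 exactly.

2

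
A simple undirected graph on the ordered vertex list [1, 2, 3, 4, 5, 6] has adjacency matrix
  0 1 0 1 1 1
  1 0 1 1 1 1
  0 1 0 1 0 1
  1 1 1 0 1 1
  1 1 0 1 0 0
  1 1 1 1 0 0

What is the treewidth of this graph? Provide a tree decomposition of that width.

Treewidth 3.
Bags: B1 = {2, 3, 4, 6}  B2 = {1, 2, 4, 6}  B3 = {1, 2, 4, 5}
Tree: B1–B2, B2–B3

Each bag holds 4 vertices, so the decomposition has width 3, which upper-bounds the treewidth. For the lower bound, the 4 vertices {1, 2, 4, 5} are pairwise adjacent, and any tree decomposition puts a clique entirely inside one bag — forcing width ≥ 3. Combining the bounds, tw(G) = 3.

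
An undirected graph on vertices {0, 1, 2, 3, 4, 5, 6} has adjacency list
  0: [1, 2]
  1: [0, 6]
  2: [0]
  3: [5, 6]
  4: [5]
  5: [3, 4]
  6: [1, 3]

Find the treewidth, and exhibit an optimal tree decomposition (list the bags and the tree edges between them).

Each bag holds 2 vertices, so the decomposition has width 1, which upper-bounds the treewidth. Since G has at least one edge (e.g. 4–5), it is not an edgeless graph, so tw(G) ≥ 1. The upper and lower bounds meet at 1, so that is the treewidth.

Treewidth 1.
One such decomposition:
Bags: B1 = {4, 5}  B2 = {3, 5}  B3 = {3, 6}  B4 = {1, 6}  B5 = {0, 1}  B6 = {0, 2}
Tree: B1–B2, B2–B3, B3–B4, B4–B5, B5–B6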